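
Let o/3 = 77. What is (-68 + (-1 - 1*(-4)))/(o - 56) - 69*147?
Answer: -355018/35 ≈ -10143.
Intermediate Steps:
o = 231 (o = 3*77 = 231)
(-68 + (-1 - 1*(-4)))/(o - 56) - 69*147 = (-68 + (-1 - 1*(-4)))/(231 - 56) - 69*147 = (-68 + (-1 + 4))/175 - 10143 = (-68 + 3)*(1/175) - 10143 = -65*1/175 - 10143 = -13/35 - 10143 = -355018/35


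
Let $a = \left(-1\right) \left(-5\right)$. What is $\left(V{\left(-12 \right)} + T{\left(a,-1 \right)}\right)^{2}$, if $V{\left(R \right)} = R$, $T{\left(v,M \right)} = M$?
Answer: $169$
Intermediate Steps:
$a = 5$
$\left(V{\left(-12 \right)} + T{\left(a,-1 \right)}\right)^{2} = \left(-12 - 1\right)^{2} = \left(-13\right)^{2} = 169$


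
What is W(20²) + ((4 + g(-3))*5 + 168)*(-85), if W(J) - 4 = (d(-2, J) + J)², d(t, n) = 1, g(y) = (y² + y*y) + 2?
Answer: 136325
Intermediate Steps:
g(y) = 2 + 2*y² (g(y) = (y² + y²) + 2 = 2*y² + 2 = 2 + 2*y²)
W(J) = 4 + (1 + J)²
W(20²) + ((4 + g(-3))*5 + 168)*(-85) = (4 + (1 + 20²)²) + ((4 + (2 + 2*(-3)²))*5 + 168)*(-85) = (4 + (1 + 400)²) + ((4 + (2 + 2*9))*5 + 168)*(-85) = (4 + 401²) + ((4 + (2 + 18))*5 + 168)*(-85) = (4 + 160801) + ((4 + 20)*5 + 168)*(-85) = 160805 + (24*5 + 168)*(-85) = 160805 + (120 + 168)*(-85) = 160805 + 288*(-85) = 160805 - 24480 = 136325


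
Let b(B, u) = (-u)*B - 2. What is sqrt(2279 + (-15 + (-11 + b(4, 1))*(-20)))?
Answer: 2*sqrt(651) ≈ 51.029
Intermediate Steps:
b(B, u) = -2 - B*u (b(B, u) = -B*u - 2 = -2 - B*u)
sqrt(2279 + (-15 + (-11 + b(4, 1))*(-20))) = sqrt(2279 + (-15 + (-11 + (-2 - 1*4*1))*(-20))) = sqrt(2279 + (-15 + (-11 + (-2 - 4))*(-20))) = sqrt(2279 + (-15 + (-11 - 6)*(-20))) = sqrt(2279 + (-15 - 17*(-20))) = sqrt(2279 + (-15 + 340)) = sqrt(2279 + 325) = sqrt(2604) = 2*sqrt(651)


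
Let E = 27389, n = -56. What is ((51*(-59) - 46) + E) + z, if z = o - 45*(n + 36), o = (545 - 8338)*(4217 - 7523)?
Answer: 25788892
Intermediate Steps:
o = 25763658 (o = -7793*(-3306) = 25763658)
z = 25764558 (z = 25763658 - 45*(-56 + 36) = 25763658 - 45*(-20) = 25763658 - 1*(-900) = 25763658 + 900 = 25764558)
((51*(-59) - 46) + E) + z = ((51*(-59) - 46) + 27389) + 25764558 = ((-3009 - 46) + 27389) + 25764558 = (-3055 + 27389) + 25764558 = 24334 + 25764558 = 25788892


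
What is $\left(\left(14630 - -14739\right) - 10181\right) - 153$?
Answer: $19035$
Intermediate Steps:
$\left(\left(14630 - -14739\right) - 10181\right) - 153 = \left(\left(14630 + 14739\right) - 10181\right) - 153 = \left(29369 - 10181\right) - 153 = 19188 - 153 = 19035$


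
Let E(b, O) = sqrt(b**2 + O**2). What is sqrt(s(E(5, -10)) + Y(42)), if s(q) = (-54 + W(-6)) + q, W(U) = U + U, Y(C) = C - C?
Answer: sqrt(-66 + 5*sqrt(5)) ≈ 7.404*I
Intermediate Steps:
E(b, O) = sqrt(O**2 + b**2)
Y(C) = 0
W(U) = 2*U
s(q) = -66 + q (s(q) = (-54 + 2*(-6)) + q = (-54 - 12) + q = -66 + q)
sqrt(s(E(5, -10)) + Y(42)) = sqrt((-66 + sqrt((-10)**2 + 5**2)) + 0) = sqrt((-66 + sqrt(100 + 25)) + 0) = sqrt((-66 + sqrt(125)) + 0) = sqrt((-66 + 5*sqrt(5)) + 0) = sqrt(-66 + 5*sqrt(5))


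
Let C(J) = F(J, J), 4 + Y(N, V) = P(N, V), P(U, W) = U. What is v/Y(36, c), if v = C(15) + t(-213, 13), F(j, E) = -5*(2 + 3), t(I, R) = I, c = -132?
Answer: -119/16 ≈ -7.4375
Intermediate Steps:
Y(N, V) = -4 + N
F(j, E) = -25 (F(j, E) = -5*5 = -25)
C(J) = -25
v = -238 (v = -25 - 213 = -238)
v/Y(36, c) = -238/(-4 + 36) = -238/32 = -238*1/32 = -119/16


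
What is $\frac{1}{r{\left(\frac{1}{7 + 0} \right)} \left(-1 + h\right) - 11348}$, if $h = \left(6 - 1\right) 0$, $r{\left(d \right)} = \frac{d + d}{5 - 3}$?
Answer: $- \frac{7}{79437} \approx -8.812 \cdot 10^{-5}$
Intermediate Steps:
$r{\left(d \right)} = d$ ($r{\left(d \right)} = \frac{2 d}{2} = 2 d \frac{1}{2} = d$)
$h = 0$ ($h = 5 \cdot 0 = 0$)
$\frac{1}{r{\left(\frac{1}{7 + 0} \right)} \left(-1 + h\right) - 11348} = \frac{1}{\frac{-1 + 0}{7 + 0} - 11348} = \frac{1}{\frac{1}{7} \left(-1\right) - 11348} = \frac{1}{- \frac{1}{7} - 11348} = \frac{1}{- \frac{79437}{7}} = - \frac{7}{79437}$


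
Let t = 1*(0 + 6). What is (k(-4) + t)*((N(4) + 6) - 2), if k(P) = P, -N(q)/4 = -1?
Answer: 16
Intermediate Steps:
N(q) = 4 (N(q) = -4*(-1) = 4)
t = 6 (t = 1*6 = 6)
(k(-4) + t)*((N(4) + 6) - 2) = (-4 + 6)*((4 + 6) - 2) = 2*(10 - 2) = 2*8 = 16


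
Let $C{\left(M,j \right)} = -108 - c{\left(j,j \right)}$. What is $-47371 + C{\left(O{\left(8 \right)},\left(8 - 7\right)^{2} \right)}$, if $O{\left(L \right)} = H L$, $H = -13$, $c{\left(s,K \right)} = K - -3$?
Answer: $-47483$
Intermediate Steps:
$c{\left(s,K \right)} = 3 + K$ ($c{\left(s,K \right)} = K + 3 = 3 + K$)
$O{\left(L \right)} = - 13 L$
$C{\left(M,j \right)} = -111 - j$ ($C{\left(M,j \right)} = -108 - \left(3 + j\right) = -111 - j$)
$-47371 + C{\left(O{\left(8 \right)},\left(8 - 7\right)^{2} \right)} = -47371 - \left(111 + \left(8 - 7\right)^{2}\right) = -47371 - 112 = -47483$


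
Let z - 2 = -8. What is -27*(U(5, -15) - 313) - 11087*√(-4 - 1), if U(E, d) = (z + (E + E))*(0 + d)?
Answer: 10071 - 11087*I*√5 ≈ 10071.0 - 24791.0*I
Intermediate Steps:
z = -6 (z = 2 - 8 = -6)
U(E, d) = d*(-6 + 2*E) (U(E, d) = (-6 + (E + E))*(0 + d) = (-6 + 2*E)*d = d*(-6 + 2*E))
-27*(U(5, -15) - 313) - 11087*√(-4 - 1) = -27*(2*(-15)*(-3 + 5) - 313) - 11087*√(-4 - 1) = -27*(2*(-15)*2 - 313) - 11087*I*√5 = -27*(-60 - 313) - 11087*I*√5 = -27*(-373) - 11087*I*√5 = 10071 - 11087*I*√5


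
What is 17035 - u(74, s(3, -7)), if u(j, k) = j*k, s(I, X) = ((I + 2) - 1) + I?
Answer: 16517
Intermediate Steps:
s(I, X) = 1 + 2*I (s(I, X) = ((2 + I) - 1) + I = (1 + I) + I = 1 + 2*I)
17035 - u(74, s(3, -7)) = 17035 - 74*(1 + 2*3) = 17035 - 74*(1 + 6) = 17035 - 74*7 = 17035 - 1*518 = 17035 - 518 = 16517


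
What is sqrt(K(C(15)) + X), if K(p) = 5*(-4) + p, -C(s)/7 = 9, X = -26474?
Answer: I*sqrt(26557) ≈ 162.96*I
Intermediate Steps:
C(s) = -63 (C(s) = -7*9 = -63)
K(p) = -20 + p
sqrt(K(C(15)) + X) = sqrt((-20 - 63) - 26474) = sqrt(-83 - 26474) = sqrt(-26557) = I*sqrt(26557)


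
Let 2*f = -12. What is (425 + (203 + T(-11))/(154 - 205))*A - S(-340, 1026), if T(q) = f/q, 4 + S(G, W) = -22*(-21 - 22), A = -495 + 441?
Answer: -4427502/187 ≈ -23676.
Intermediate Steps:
f = -6 (f = (½)*(-12) = -6)
A = -54
S(G, W) = 942 (S(G, W) = -4 - 22*(-21 - 22) = -4 - 22*(-43) = -4 + 946 = 942)
T(q) = -6/q
(425 + (203 + T(-11))/(154 - 205))*A - S(-340, 1026) = (425 + (203 - 6/(-11))/(154 - 205))*(-54) - 1*942 = (425 + (203 - 6*(-1/11))/(-51))*(-54) - 942 = (425 + (203 + 6/11)*(-1/51))*(-54) - 942 = (425 + (2239/11)*(-1/51))*(-54) - 942 = (425 - 2239/561)*(-54) - 942 = (236186/561)*(-54) - 942 = -4251348/187 - 942 = -4427502/187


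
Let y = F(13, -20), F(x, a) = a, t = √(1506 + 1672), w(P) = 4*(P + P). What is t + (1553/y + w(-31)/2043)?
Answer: -3177739/40860 + √3178 ≈ -21.398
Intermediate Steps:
w(P) = 8*P (w(P) = 4*(2*P) = 8*P)
t = √3178 ≈ 56.374
y = -20
t + (1553/y + w(-31)/2043) = √3178 + (1553/(-20) + (8*(-31))/2043) = √3178 + (1553*(-1/20) - 248*1/2043) = √3178 + (-1553/20 - 248/2043) = √3178 - 3177739/40860 = -3177739/40860 + √3178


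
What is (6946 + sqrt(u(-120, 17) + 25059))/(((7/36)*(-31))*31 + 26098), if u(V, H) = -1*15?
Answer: 250056/932801 + 72*sqrt(6261)/932801 ≈ 0.27418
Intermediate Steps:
u(V, H) = -15
(6946 + sqrt(u(-120, 17) + 25059))/(((7/36)*(-31))*31 + 26098) = (6946 + sqrt(-15 + 25059))/(((7/36)*(-31))*31 + 26098) = (6946 + sqrt(25044))/(((7*(1/36))*(-31))*31 + 26098) = (6946 + 2*sqrt(6261))/(((7/36)*(-31))*31 + 26098) = (6946 + 2*sqrt(6261))/(-217/36*31 + 26098) = (6946 + 2*sqrt(6261))/(-6727/36 + 26098) = (6946 + 2*sqrt(6261))/(932801/36) = (6946 + 2*sqrt(6261))*(36/932801) = 250056/932801 + 72*sqrt(6261)/932801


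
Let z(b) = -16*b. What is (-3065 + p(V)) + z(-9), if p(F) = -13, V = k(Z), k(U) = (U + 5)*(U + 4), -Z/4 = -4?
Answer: -2934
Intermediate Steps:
Z = 16 (Z = -4*(-4) = 16)
k(U) = (4 + U)*(5 + U) (k(U) = (5 + U)*(4 + U) = (4 + U)*(5 + U))
V = 420 (V = 20 + 16² + 9*16 = 20 + 256 + 144 = 420)
(-3065 + p(V)) + z(-9) = (-3065 - 13) - 16*(-9) = -3078 + 144 = -2934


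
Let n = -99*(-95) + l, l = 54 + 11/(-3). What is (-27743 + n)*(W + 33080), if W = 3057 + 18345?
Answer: -2989045966/3 ≈ -9.9635e+8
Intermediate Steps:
W = 21402
l = 151/3 (l = 54 + 11*(-⅓) = 54 - 11/3 = 151/3 ≈ 50.333)
n = 28366/3 (n = -99*(-95) + 151/3 = 9405 + 151/3 = 28366/3 ≈ 9455.3)
(-27743 + n)*(W + 33080) = (-27743 + 28366/3)*(21402 + 33080) = -54863/3*54482 = -2989045966/3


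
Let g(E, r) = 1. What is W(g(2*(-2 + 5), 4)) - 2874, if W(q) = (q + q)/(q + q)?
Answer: -2873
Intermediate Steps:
W(q) = 1 (W(q) = (2*q)/((2*q)) = (2*q)*(1/(2*q)) = 1)
W(g(2*(-2 + 5), 4)) - 2874 = 1 - 2874 = -2873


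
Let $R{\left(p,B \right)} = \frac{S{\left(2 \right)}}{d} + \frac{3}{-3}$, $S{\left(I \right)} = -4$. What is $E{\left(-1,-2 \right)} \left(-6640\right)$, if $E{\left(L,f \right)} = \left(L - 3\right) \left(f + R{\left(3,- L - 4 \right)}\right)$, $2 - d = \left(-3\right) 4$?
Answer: $- \frac{610880}{7} \approx -87269.0$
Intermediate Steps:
$d = 14$ ($d = 2 - \left(-3\right) 4 = 2 - -12 = 2 + 12 = 14$)
$R{\left(p,B \right)} = - \frac{9}{7}$ ($R{\left(p,B \right)} = - \frac{4}{14} + \frac{3}{-3} = \left(-4\right) \frac{1}{14} + 3 \left(- \frac{1}{3}\right) = - \frac{2}{7} - 1 = - \frac{9}{7}$)
$E{\left(L,f \right)} = \left(-3 + L\right) \left(- \frac{9}{7} + f\right)$ ($E{\left(L,f \right)} = \left(L - 3\right) \left(f - \frac{9}{7}\right) = \left(-3 + L\right) \left(- \frac{9}{7} + f\right)$)
$E{\left(-1,-2 \right)} \left(-6640\right) = \left(\frac{27}{7} - -6 - - \frac{9}{7} - -2\right) \left(-6640\right) = \left(\frac{27}{7} + 6 + \frac{9}{7} + 2\right) \left(-6640\right) = \frac{92}{7} \left(-6640\right) = - \frac{610880}{7}$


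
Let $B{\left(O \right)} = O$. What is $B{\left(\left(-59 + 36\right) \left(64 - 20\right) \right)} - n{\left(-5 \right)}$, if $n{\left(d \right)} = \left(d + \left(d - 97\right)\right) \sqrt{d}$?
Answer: $-1012 + 107 i \sqrt{5} \approx -1012.0 + 239.26 i$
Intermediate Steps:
$n{\left(d \right)} = \sqrt{d} \left(-97 + 2 d\right)$ ($n{\left(d \right)} = \left(d + \left(d - 97\right)\right) \sqrt{d} = \left(d + \left(-97 + d\right)\right) \sqrt{d} = \left(-97 + 2 d\right) \sqrt{d} = \sqrt{d} \left(-97 + 2 d\right)$)
$B{\left(\left(-59 + 36\right) \left(64 - 20\right) \right)} - n{\left(-5 \right)} = \left(-59 + 36\right) \left(64 - 20\right) - \sqrt{-5} \left(-97 + 2 \left(-5\right)\right) = \left(-23\right) 44 - i \sqrt{5} \left(-97 - 10\right) = -1012 - i \sqrt{5} \left(-107\right) = -1012 - - 107 i \sqrt{5} = -1012 + 107 i \sqrt{5}$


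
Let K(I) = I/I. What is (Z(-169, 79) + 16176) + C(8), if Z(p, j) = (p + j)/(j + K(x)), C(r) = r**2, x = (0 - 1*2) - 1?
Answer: 129911/8 ≈ 16239.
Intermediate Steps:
x = -3 (x = (0 - 2) - 1 = -2 - 1 = -3)
K(I) = 1
Z(p, j) = (j + p)/(1 + j) (Z(p, j) = (p + j)/(j + 1) = (j + p)/(1 + j))
(Z(-169, 79) + 16176) + C(8) = ((79 - 169)/(1 + 79) + 16176) + 8**2 = (-90/80 + 16176) + 64 = ((1/80)*(-90) + 16176) + 64 = (-9/8 + 16176) + 64 = 129399/8 + 64 = 129911/8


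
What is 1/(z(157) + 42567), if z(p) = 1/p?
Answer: 157/6683020 ≈ 2.3492e-5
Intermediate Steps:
1/(z(157) + 42567) = 1/(1/157 + 42567) = 1/(6683020/157) = 157/6683020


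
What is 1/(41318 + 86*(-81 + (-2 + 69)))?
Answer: 1/40114 ≈ 2.4929e-5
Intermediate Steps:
1/(41318 + 86*(-81 + (-2 + 69))) = 1/(41318 + 86*(-81 + 67)) = 1/(41318 + 86*(-14)) = 1/(41318 - 1204) = 1/40114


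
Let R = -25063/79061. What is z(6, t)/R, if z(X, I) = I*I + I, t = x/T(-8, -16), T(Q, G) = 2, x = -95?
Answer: -698503935/100252 ≈ -6967.5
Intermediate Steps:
t = -95/2 ≈ -47.500
R = -25063/79061 (R = -25063*1/79061 = -25063/79061 ≈ -0.31701)
z(X, I) = I + I² (z(X, I) = I² + I = I + I²)
z(6, t)/R = (-95*(1 - 95/2)/2)/(-25063/79061) = -95/2*(-93/2)*(-79061/25063) = (8835/4)*(-79061/25063) = -698503935/100252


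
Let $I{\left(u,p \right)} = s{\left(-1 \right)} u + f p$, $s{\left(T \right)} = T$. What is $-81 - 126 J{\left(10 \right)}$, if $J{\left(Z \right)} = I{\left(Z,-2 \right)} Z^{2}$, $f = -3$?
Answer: $50319$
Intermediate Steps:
$I{\left(u,p \right)} = - u - 3 p$
$J{\left(Z \right)} = Z^{2} \left(6 - Z\right)$ ($J{\left(Z \right)} = \left(- Z - -6\right) Z^{2} = \left(- Z + 6\right) Z^{2} = \left(6 - Z\right) Z^{2} = Z^{2} \left(6 - Z\right)$)
$-81 - 126 J{\left(10 \right)} = -81 - 126 \cdot 10^{2} \left(6 - 10\right) = -81 - 126 \cdot 100 \left(6 - 10\right) = -81 - 126 \cdot 100 \left(-4\right) = -81 - -50400 = -81 + 50400 = 50319$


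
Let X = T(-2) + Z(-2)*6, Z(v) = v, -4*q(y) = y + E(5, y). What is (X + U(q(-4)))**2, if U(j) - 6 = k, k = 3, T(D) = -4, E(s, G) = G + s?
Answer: 49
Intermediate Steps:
q(y) = -5/4 - y/2 (q(y) = -(y + (y + 5))/4 = -(y + (5 + y))/4 = -(5 + 2*y)/4 = -5/4 - y/2)
U(j) = 9 (U(j) = 6 + 3 = 9)
X = -16 (X = -4 - 2*6 = -4 - 12 = -16)
(X + U(q(-4)))**2 = (-16 + 9)**2 = (-7)**2 = 49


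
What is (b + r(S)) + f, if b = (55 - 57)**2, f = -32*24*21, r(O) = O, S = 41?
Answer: -16083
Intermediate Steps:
f = -16128 (f = -768*21 = -16128)
b = 4 (b = (-2)**2 = 4)
(b + r(S)) + f = (4 + 41) - 16128 = 45 - 16128 = -16083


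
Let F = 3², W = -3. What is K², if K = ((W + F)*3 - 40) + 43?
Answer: 441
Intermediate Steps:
F = 9
K = 21 (K = ((-3 + 9)*3 - 40) + 43 = (6*3 - 40) + 43 = (18 - 40) + 43 = -22 + 43 = 21)
K² = 21² = 441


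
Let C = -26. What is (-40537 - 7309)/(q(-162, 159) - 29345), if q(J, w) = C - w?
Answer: 23923/14765 ≈ 1.6203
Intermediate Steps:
q(J, w) = -26 - w
(-40537 - 7309)/(q(-162, 159) - 29345) = (-40537 - 7309)/((-26 - 1*159) - 29345) = -47846/((-26 - 159) - 29345) = -47846/(-185 - 29345) = -47846/(-29530) = -47846*(-1/29530) = 23923/14765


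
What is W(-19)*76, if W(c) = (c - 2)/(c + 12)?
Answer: 228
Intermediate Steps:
W(c) = (-2 + c)/(12 + c)
W(-19)*76 = ((-2 - 19)/(12 - 19))*76 = (-21/(-7))*76 = -⅐*(-21)*76 = 3*76 = 228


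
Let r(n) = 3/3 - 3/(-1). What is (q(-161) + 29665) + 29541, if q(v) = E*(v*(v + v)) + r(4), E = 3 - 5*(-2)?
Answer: 733156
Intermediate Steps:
r(n) = 4 (r(n) = 3*(⅓) - 3*(-1) = 1 + 3 = 4)
E = 13 (E = 3 + 10 = 13)
q(v) = 4 + 26*v² (q(v) = 13*(v*(v + v)) + 4 = 13*(v*(2*v)) + 4 = 13*(2*v²) + 4 = 26*v² + 4 = 4 + 26*v²)
(q(-161) + 29665) + 29541 = ((4 + 26*(-161)²) + 29665) + 29541 = ((4 + 26*25921) + 29665) + 29541 = ((4 + 673946) + 29665) + 29541 = (673950 + 29665) + 29541 = 703615 + 29541 = 733156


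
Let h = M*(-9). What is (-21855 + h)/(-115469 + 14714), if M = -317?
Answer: 6334/33585 ≈ 0.18860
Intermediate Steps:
h = 2853 (h = -317*(-9) = 2853)
(-21855 + h)/(-115469 + 14714) = (-21855 + 2853)/(-115469 + 14714) = -19002/(-100755) = -19002*(-1/100755) = 6334/33585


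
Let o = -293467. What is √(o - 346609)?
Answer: 2*I*√160019 ≈ 800.05*I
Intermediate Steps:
√(o - 346609) = √(-293467 - 346609) = √(-640076) = 2*I*√160019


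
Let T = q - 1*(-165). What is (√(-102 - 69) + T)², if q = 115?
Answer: 78229 + 1680*I*√19 ≈ 78229.0 + 7323.0*I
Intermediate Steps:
T = 280 (T = 115 - 1*(-165) = 115 + 165 = 280)
(√(-102 - 69) + T)² = (√(-102 - 69) + 280)² = (√(-171) + 280)² = (3*I*√19 + 280)² = (280 + 3*I*√19)²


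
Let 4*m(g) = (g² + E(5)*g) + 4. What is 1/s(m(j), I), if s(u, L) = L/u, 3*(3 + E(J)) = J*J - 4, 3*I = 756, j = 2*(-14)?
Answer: 169/252 ≈ 0.67064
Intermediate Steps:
j = -28
I = 252 (I = (⅓)*756 = 252)
E(J) = -13/3 + J²/3 (E(J) = -3 + (J*J - 4)/3 = -3 + (J² - 4)/3 = -3 + (-4 + J²)/3 = -3 + (-4/3 + J²/3) = -13/3 + J²/3)
m(g) = 1 + g + g²/4 (m(g) = ((g² + (-13/3 + (⅓)*5²)*g) + 4)/4 = ((g² + (-13/3 + (⅓)*25)*g) + 4)/4 = ((g² + (-13/3 + 25/3)*g) + 4)/4 = ((g² + 4*g) + 4)/4 = (4 + g² + 4*g)/4 = 1 + g + g²/4)
1/s(m(j), I) = 1/(252/(1 - 28 + (¼)*(-28)²)) = 1/(252/(1 - 28 + (¼)*784)) = 1/(252/(1 - 28 + 196)) = 1/(252/169) = 169/252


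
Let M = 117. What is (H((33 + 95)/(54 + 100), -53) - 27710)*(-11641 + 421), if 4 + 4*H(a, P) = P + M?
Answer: 310737900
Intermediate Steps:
H(a, P) = 113/4 + P/4 (H(a, P) = -1 + (P + 117)/4 = -1 + (117 + P)/4 = -1 + (117/4 + P/4) = 113/4 + P/4)
(H((33 + 95)/(54 + 100), -53) - 27710)*(-11641 + 421) = ((113/4 + (¼)*(-53)) - 27710)*(-11641 + 421) = ((113/4 - 53/4) - 27710)*(-11220) = (15 - 27710)*(-11220) = -27695*(-11220) = 310737900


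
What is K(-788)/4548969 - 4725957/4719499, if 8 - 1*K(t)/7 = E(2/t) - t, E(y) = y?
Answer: -8480456105995469/8458728730733214 ≈ -1.0026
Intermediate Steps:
K(t) = 56 - 14/t + 7*t (K(t) = 56 - 7*(2/t - t) = 56 - 7*(-t + 2/t) = 56 + (-14/t + 7*t) = 56 - 14/t + 7*t)
K(-788)/4548969 - 4725957/4719499 = (56 - 14/(-788) + 7*(-788))/4548969 - 4725957/4719499 = (56 - 14*(-1/788) - 5516)*(1/4548969) - 4725957*1/4719499 = (56 + 7/394 - 5516)*(1/4548969) - 4725957/4719499 = -2151233/394*1/4548969 - 4725957/4719499 = -2151233/1792293786 - 4725957/4719499 = -8480456105995469/8458728730733214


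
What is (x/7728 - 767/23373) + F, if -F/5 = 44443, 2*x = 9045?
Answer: -3822650256947/17202528 ≈ -2.2221e+5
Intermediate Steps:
x = 9045/2 (x = (½)*9045 = 9045/2 ≈ 4522.5)
F = -222215 (F = -5*44443 = -222215)
(x/7728 - 767/23373) + F = ((9045/2)/7728 - 767/23373) - 222215 = ((9045/2)*(1/7728) - 767*1/23373) - 222215 = (3015/5152 - 767/23373) - 222215 = 9502573/17202528 - 222215 = -3822650256947/17202528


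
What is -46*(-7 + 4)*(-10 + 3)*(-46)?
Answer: 44436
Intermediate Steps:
-46*(-7 + 4)*(-10 + 3)*(-46) = -(-138)*(-7)*(-46) = -46*21*(-46) = -966*(-46) = 44436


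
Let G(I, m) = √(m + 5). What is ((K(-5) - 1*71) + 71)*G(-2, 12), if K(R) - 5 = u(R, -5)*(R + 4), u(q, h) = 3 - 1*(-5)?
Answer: -3*√17 ≈ -12.369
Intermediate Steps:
u(q, h) = 8 (u(q, h) = 3 + 5 = 8)
G(I, m) = √(5 + m)
K(R) = 37 + 8*R (K(R) = 5 + 8*(R + 4) = 5 + 8*(4 + R) = 5 + (32 + 8*R) = 37 + 8*R)
((K(-5) - 1*71) + 71)*G(-2, 12) = (((37 + 8*(-5)) - 1*71) + 71)*√(5 + 12) = (((37 - 40) - 71) + 71)*√17 = ((-3 - 71) + 71)*√17 = (-74 + 71)*√17 = -3*√17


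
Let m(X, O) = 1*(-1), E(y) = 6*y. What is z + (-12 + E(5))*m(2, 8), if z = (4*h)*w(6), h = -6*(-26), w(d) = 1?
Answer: 606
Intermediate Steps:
h = 156 (h = -1*(-156) = 156)
m(X, O) = -1
z = 624 (z = (4*156)*1 = 624*1 = 624)
z + (-12 + E(5))*m(2, 8) = 624 + (-12 + 6*5)*(-1) = 624 + (-12 + 30)*(-1) = 624 + 18*(-1) = 624 - 18 = 606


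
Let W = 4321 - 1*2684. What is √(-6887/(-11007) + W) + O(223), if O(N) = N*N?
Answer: 49729 + √22044998158/3669 ≈ 49770.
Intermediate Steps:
O(N) = N²
W = 1637 (W = 4321 - 2684 = 1637)
√(-6887/(-11007) + W) + O(223) = √(-6887/(-11007) + 1637) + 223² = √(-6887*(-1/11007) + 1637) + 49729 = √(6887/11007 + 1637) + 49729 = √(18025346/11007) + 49729 = √22044998158/3669 + 49729 = 49729 + √22044998158/3669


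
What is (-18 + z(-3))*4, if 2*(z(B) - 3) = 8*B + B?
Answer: -114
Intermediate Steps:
z(B) = 3 + 9*B/2 (z(B) = 3 + (8*B + B)/2 = 3 + (9*B)/2 = 3 + 9*B/2)
(-18 + z(-3))*4 = (-18 + (3 + (9/2)*(-3)))*4 = (-18 + (3 - 27/2))*4 = (-18 - 21/2)*4 = -57/2*4 = -114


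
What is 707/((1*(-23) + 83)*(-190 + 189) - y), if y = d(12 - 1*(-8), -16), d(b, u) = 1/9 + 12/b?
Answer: -31815/2732 ≈ -11.645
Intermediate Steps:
d(b, u) = ⅑ + 12/b (d(b, u) = 1*(⅑) + 12/b = ⅑ + 12/b)
y = 32/45 (y = (108 + (12 - 1*(-8)))/(9*(12 - 1*(-8))) = (108 + (12 + 8))/(9*(12 + 8)) = (⅑)*(108 + 20)/20 = (⅑)*(1/20)*128 = 32/45 ≈ 0.71111)
707/((1*(-23) + 83)*(-190 + 189) - y) = 707/((1*(-23) + 83)*(-190 + 189) - 1*32/45) = 707/((-23 + 83)*(-1) - 32/45) = 707/(60*(-1) - 32/45) = 707/(-60 - 32/45) = 707/(-2732/45) = 707*(-45/2732) = -31815/2732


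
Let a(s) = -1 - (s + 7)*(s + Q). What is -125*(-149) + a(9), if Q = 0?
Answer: 18480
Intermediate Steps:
a(s) = -1 - s*(7 + s) (a(s) = -1 - (s + 7)*(s + 0) = -1 - (7 + s)*s = -1 - s*(7 + s))
-125*(-149) + a(9) = -125*(-149) + (-1 - 1*9² - 7*9) = 18625 + (-1 - 1*81 - 63) = 18625 + (-1 - 81 - 63) = 18625 - 145 = 18480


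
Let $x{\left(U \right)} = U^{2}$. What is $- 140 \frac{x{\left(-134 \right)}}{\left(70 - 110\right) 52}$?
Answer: $\frac{31423}{26} \approx 1208.6$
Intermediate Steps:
$- 140 \frac{x{\left(-134 \right)}}{\left(70 - 110\right) 52} = - 140 \frac{\left(-134\right)^{2}}{\left(70 - 110\right) 52} = - 140 \frac{17956}{\left(-40\right) 52} = - 140 \frac{17956}{-2080} = - 140 \cdot 17956 \left(- \frac{1}{2080}\right) = \left(-140\right) \left(- \frac{4489}{520}\right) = \frac{31423}{26}$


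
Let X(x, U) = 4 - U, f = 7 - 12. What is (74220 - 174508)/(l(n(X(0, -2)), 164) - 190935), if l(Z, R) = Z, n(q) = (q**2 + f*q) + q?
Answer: 100288/190923 ≈ 0.52528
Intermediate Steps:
f = -5
n(q) = q**2 - 4*q (n(q) = (q**2 - 5*q) + q = q**2 - 4*q)
(74220 - 174508)/(l(n(X(0, -2)), 164) - 190935) = (74220 - 174508)/((4 - 1*(-2))*(-4 + (4 - 1*(-2))) - 190935) = -100288/((4 + 2)*(-4 + (4 + 2)) - 190935) = -100288/(6*(-4 + 6) - 190935) = -100288/(6*2 - 190935) = -100288/(12 - 190935) = -100288/(-190923) = -100288*(-1/190923) = 100288/190923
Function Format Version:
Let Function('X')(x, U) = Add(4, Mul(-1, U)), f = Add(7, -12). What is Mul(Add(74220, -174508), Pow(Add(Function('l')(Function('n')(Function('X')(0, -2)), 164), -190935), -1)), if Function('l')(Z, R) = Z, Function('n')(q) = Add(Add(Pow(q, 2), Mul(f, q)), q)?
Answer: Rational(100288, 190923) ≈ 0.52528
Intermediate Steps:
f = -5
Function('n')(q) = Add(Pow(q, 2), Mul(-4, q)) (Function('n')(q) = Add(Add(Pow(q, 2), Mul(-5, q)), q) = Add(Pow(q, 2), Mul(-4, q)))
Mul(Add(74220, -174508), Pow(Add(Function('l')(Function('n')(Function('X')(0, -2)), 164), -190935), -1)) = Mul(Add(74220, -174508), Pow(Add(Mul(Add(4, Mul(-1, -2)), Add(-4, Add(4, Mul(-1, -2)))), -190935), -1)) = Mul(-100288, Pow(Add(Mul(Add(4, 2), Add(-4, Add(4, 2))), -190935), -1)) = Mul(-100288, Pow(Add(Mul(6, Add(-4, 6)), -190935), -1)) = Mul(-100288, Pow(Add(Mul(6, 2), -190935), -1)) = Mul(-100288, Pow(Add(12, -190935), -1)) = Mul(-100288, Pow(-190923, -1)) = Mul(-100288, Rational(-1, 190923)) = Rational(100288, 190923)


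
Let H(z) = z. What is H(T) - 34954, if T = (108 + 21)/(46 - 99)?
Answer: -1852691/53 ≈ -34956.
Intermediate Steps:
T = -129/53 (T = 129/(-53) = 129*(-1/53) = -129/53 ≈ -2.4340)
H(T) - 34954 = -129/53 - 34954 = -1852691/53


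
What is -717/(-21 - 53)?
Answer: 717/74 ≈ 9.6892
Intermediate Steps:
-717/(-21 - 53) = -717/(-74) = -717*(-1/74) = 717/74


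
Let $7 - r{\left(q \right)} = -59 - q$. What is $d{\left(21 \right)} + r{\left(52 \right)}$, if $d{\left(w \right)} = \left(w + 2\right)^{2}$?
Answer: $647$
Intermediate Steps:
$d{\left(w \right)} = \left(2 + w\right)^{2}$
$r{\left(q \right)} = 66 + q$ ($r{\left(q \right)} = 7 - \left(-59 - q\right) = 7 + \left(59 + q\right) = 66 + q$)
$d{\left(21 \right)} + r{\left(52 \right)} = \left(2 + 21\right)^{2} + \left(66 + 52\right) = 23^{2} + 118 = 529 + 118 = 647$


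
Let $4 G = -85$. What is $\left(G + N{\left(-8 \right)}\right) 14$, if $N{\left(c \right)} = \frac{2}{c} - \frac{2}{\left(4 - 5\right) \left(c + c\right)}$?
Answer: $- \frac{1211}{4} \approx -302.75$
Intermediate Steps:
$G = - \frac{85}{4}$ ($G = \frac{1}{4} \left(-85\right) = - \frac{85}{4} \approx -21.25$)
$N{\left(c \right)} = \frac{3}{c}$ ($N{\left(c \right)} = \frac{2}{c} - \frac{2}{\left(-1\right) 2 c} = \frac{2}{c} - \frac{2}{\left(-2\right) c} = \frac{2}{c} - 2 \left(- \frac{1}{2 c}\right) = \frac{2}{c} + \frac{1}{c} = \frac{3}{c}$)
$\left(G + N{\left(-8 \right)}\right) 14 = \left(- \frac{85}{4} + \frac{3}{-8}\right) 14 = \left(- \frac{85}{4} + 3 \left(- \frac{1}{8}\right)\right) 14 = \left(- \frac{85}{4} - \frac{3}{8}\right) 14 = \left(- \frac{173}{8}\right) 14 = - \frac{1211}{4}$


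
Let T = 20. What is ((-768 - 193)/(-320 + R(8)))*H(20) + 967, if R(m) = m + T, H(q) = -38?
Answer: 122923/146 ≈ 841.94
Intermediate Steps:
R(m) = 20 + m (R(m) = m + 20 = 20 + m)
((-768 - 193)/(-320 + R(8)))*H(20) + 967 = ((-768 - 193)/(-320 + (20 + 8)))*(-38) + 967 = -961/(-320 + 28)*(-38) + 967 = -961/(-292)*(-38) + 967 = -961*(-1/292)*(-38) + 967 = (961/292)*(-38) + 967 = -18259/146 + 967 = 122923/146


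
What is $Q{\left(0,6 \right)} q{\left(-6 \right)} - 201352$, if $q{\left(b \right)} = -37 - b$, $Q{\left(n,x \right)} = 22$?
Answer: $-202034$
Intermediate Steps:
$Q{\left(0,6 \right)} q{\left(-6 \right)} - 201352 = 22 \left(-37 - -6\right) - 201352 = 22 \left(-37 + 6\right) - 201352 = 22 \left(-31\right) - 201352 = -682 - 201352 = -202034$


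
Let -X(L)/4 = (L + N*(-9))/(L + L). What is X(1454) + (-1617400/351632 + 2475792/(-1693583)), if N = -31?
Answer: -457041824905517/54117696201314 ≈ -8.4453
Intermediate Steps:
X(L) = -2*(279 + L)/L (X(L) = -4*(L - 31*(-9))/(L + L) = -4*(L + 279)/(2*L) = -4*(279 + L)*1/(2*L) = -2*(279 + L)/L)
X(1454) + (-1617400/351632 + 2475792/(-1693583)) = (-2 - 558/1454) + (-1617400/351632 + 2475792/(-1693583)) = (-2 - 558*1/1454) + (-1617400*1/351632 + 2475792*(-1/1693583)) = (-2 - 279/727) + (-202175/43954 - 2475792/1693583) = -1733/727 - 451221104593/74439747182 = -457041824905517/54117696201314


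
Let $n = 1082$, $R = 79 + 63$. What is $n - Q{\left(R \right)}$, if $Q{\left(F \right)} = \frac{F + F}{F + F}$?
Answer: $1081$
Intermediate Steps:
$R = 142$
$Q{\left(F \right)} = 1$ ($Q{\left(F \right)} = \frac{2 F}{2 F} = 2 F \frac{1}{2 F} = 1$)
$n - Q{\left(R \right)} = 1082 - 1 = 1081$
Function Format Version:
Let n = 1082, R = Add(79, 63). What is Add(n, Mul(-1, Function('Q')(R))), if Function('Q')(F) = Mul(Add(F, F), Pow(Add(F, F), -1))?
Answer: 1081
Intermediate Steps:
R = 142
Function('Q')(F) = 1 (Function('Q')(F) = Mul(Mul(2, F), Pow(Mul(2, F), -1)) = Mul(Mul(2, F), Mul(Rational(1, 2), Pow(F, -1))) = 1)
Add(n, Mul(-1, Function('Q')(R))) = Add(1082, Mul(-1, 1)) = Add(1082, -1) = 1081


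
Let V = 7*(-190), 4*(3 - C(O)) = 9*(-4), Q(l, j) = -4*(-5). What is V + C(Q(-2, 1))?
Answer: -1318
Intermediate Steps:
Q(l, j) = 20
C(O) = 12 (C(O) = 3 - 9*(-4)/4 = 3 - ¼*(-36) = 3 + 9 = 12)
V = -1330
V + C(Q(-2, 1)) = -1330 + 12 = -1318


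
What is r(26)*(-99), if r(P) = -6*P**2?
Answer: 401544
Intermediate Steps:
r(26)*(-99) = -6*26**2*(-99) = -6*676*(-99) = -4056*(-99) = 401544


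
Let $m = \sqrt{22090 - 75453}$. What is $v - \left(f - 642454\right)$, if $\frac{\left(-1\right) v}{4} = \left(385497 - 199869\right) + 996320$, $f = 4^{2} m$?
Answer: $-4085338 - 16 i \sqrt{53363} \approx -4.0853 \cdot 10^{6} - 3696.1 i$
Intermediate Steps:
$m = i \sqrt{53363}$ ($m = \sqrt{-53363} = i \sqrt{53363} \approx 231.0 i$)
$f = 16 i \sqrt{53363}$ ($f = 4^{2} i \sqrt{53363} = 16 i \sqrt{53363} \approx 3696.1 i$)
$v = -4727792$ ($v = - 4 \left(\left(385497 - 199869\right) + 996320\right) = - 4 \left(185628 + 996320\right) = \left(-4\right) 1181948 = -4727792$)
$v - \left(f - 642454\right) = -4727792 - \left(16 i \sqrt{53363} - 642454\right) = -4727792 - \left(-642454 + 16 i \sqrt{53363}\right) = -4727792 + \left(642454 - 16 i \sqrt{53363}\right) = -4085338 - 16 i \sqrt{53363}$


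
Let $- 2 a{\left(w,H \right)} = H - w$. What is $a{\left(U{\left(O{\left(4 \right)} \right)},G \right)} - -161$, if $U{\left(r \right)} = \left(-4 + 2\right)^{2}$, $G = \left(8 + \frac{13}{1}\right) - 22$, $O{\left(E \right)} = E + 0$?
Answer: $\frac{327}{2} \approx 163.5$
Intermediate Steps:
$O{\left(E \right)} = E$
$G = -1$ ($G = \left(8 + 13 \cdot 1\right) - 22 = \left(8 + 13\right) - 22 = 21 - 22 = -1$)
$U{\left(r \right)} = 4$ ($U{\left(r \right)} = \left(-2\right)^{2} = 4$)
$a{\left(w,H \right)} = \frac{w}{2} - \frac{H}{2}$ ($a{\left(w,H \right)} = - \frac{H - w}{2} = \frac{w}{2} - \frac{H}{2}$)
$a{\left(U{\left(O{\left(4 \right)} \right)},G \right)} - -161 = \left(\frac{1}{2} \cdot 4 - - \frac{1}{2}\right) - -161 = \left(2 + \frac{1}{2}\right) + 161 = \frac{5}{2} + 161 = \frac{327}{2}$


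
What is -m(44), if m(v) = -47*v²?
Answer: 90992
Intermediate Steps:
-m(44) = -(-47)*44² = -(-47)*1936 = -1*(-90992) = 90992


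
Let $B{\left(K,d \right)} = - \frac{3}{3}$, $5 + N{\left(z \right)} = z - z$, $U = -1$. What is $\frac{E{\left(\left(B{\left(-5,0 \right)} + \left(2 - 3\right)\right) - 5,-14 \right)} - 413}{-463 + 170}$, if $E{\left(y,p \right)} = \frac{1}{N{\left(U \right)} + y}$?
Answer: $\frac{4957}{3516} \approx 1.4098$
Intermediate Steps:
$N{\left(z \right)} = -5$ ($N{\left(z \right)} = -5 + \left(z - z\right) = -5 + 0 = -5$)
$B{\left(K,d \right)} = -1$ ($B{\left(K,d \right)} = \left(-3\right) \frac{1}{3} = -1$)
$E{\left(y,p \right)} = \frac{1}{-5 + y}$
$\frac{E{\left(\left(B{\left(-5,0 \right)} + \left(2 - 3\right)\right) - 5,-14 \right)} - 413}{-463 + 170} = \frac{\frac{1}{-5 + \left(\left(-1 + \left(2 - 3\right)\right) - 5\right)} - 413}{-463 + 170} = \frac{\frac{1}{-5 - 7} - 413}{-293} = \left(\frac{1}{-5 - 7} - 413\right) \left(- \frac{1}{293}\right) = \left(\frac{1}{-12} - 413\right) \left(- \frac{1}{293}\right) = \left(- \frac{1}{12} - 413\right) \left(- \frac{1}{293}\right) = \left(- \frac{4957}{12}\right) \left(- \frac{1}{293}\right) = \frac{4957}{3516}$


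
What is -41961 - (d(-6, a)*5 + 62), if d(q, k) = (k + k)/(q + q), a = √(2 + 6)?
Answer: -42023 + 5*√2/3 ≈ -42021.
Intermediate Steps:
a = 2*√2 (a = √8 = 2*√2 ≈ 2.8284)
d(q, k) = k/q (d(q, k) = (2*k)/((2*q)) = (2*k)*(1/(2*q)) = k/q)
-41961 - (d(-6, a)*5 + 62) = -41961 - (((2*√2)/(-6))*5 + 62) = -41961 - (((2*√2)*(-⅙))*5 + 62) = -41961 - (-√2/3*5 + 62) = -41961 - (-5*√2/3 + 62) = -41961 - (62 - 5*√2/3) = -41961 + (-62 + 5*√2/3) = -42023 + 5*√2/3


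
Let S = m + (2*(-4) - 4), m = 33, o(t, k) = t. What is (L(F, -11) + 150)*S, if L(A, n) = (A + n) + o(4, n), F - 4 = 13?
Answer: 3360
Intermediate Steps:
F = 17 (F = 4 + 13 = 17)
L(A, n) = 4 + A + n (L(A, n) = (A + n) + 4 = 4 + A + n)
S = 21 (S = 33 + (2*(-4) - 4) = 33 + (-8 - 4) = 33 - 12 = 21)
(L(F, -11) + 150)*S = ((4 + 17 - 11) + 150)*21 = (10 + 150)*21 = 160*21 = 3360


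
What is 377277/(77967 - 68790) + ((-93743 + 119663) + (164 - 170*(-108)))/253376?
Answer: 8000066645/193769296 ≈ 41.287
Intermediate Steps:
377277/(77967 - 68790) + ((-93743 + 119663) + (164 - 170*(-108)))/253376 = 377277/9177 + (25920 + (164 + 18360))*(1/253376) = 377277*(1/9177) + (25920 + 18524)*(1/253376) = 125759/3059 + 44444*(1/253376) = 125759/3059 + 11111/63344 = 8000066645/193769296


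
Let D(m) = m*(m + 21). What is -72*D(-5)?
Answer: 5760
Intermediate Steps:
D(m) = m*(21 + m)
-72*D(-5) = -(-360)*(21 - 5) = -(-360)*16 = -72*(-80) = 5760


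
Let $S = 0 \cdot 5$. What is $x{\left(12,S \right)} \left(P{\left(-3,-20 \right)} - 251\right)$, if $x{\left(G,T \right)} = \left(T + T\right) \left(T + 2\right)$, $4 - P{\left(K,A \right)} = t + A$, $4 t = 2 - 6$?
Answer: $0$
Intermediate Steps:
$t = -1$ ($t = \frac{2 - 6}{4} = \frac{1}{4} \left(-4\right) = -1$)
$S = 0$
$P{\left(K,A \right)} = 5 - A$ ($P{\left(K,A \right)} = 4 - \left(-1 + A\right) = 5 - A$)
$x{\left(G,T \right)} = 2 T \left(2 + T\right)$
$x{\left(12,S \right)} \left(P{\left(-3,-20 \right)} - 251\right) = 2 \cdot 0 \left(2 + 0\right) \left(\left(5 - -20\right) - 251\right) = 2 \cdot 0 \cdot 2 \left(\left(5 + 20\right) - 251\right) = 0 \left(25 - 251\right) = 0 \left(-226\right) = 0$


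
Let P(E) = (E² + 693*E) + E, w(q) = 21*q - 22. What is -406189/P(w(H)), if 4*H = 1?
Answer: 928432/25929 ≈ 35.807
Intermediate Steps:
H = ¼ (H = (¼)*1 = ¼ ≈ 0.25000)
w(q) = -22 + 21*q
P(E) = E² + 694*E
-406189/P(w(H)) = -406189*1/((-22 + 21*(¼))*(694 + (-22 + 21*(¼)))) = -406189*1/((-22 + 21/4)*(694 + (-22 + 21/4))) = -406189*(-4/(67*(694 - 67/4))) = -406189/((-67/4*2709/4)) = -406189/(-181503/16) = -406189*(-16/181503) = 928432/25929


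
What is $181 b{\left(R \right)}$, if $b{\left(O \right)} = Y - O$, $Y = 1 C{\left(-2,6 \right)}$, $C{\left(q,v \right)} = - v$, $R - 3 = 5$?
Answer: $-2534$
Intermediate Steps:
$R = 8$ ($R = 3 + 5 = 8$)
$Y = -6$ ($Y = 1 \left(\left(-1\right) 6\right) = 1 \left(-6\right) = -6$)
$b{\left(O \right)} = -6 - O$
$181 b{\left(R \right)} = 181 \left(-6 - 8\right) = 181 \left(-14\right) = -2534$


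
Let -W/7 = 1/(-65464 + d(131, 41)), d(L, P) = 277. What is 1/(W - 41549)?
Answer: -65187/2708454656 ≈ -2.4068e-5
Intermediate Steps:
W = 7/65187 (W = -7/(-65464 + 277) = -7/(-65187) = -7*(-1/65187) = 7/65187 ≈ 0.00010738)
1/(W - 41549) = 1/(7/65187 - 41549) = 1/(-2708454656/65187) = -65187/2708454656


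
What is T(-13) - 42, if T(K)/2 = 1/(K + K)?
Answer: -547/13 ≈ -42.077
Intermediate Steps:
T(K) = 1/K (T(K) = 2/(K + K) = 2/((2*K)) = 2*(1/(2*K)) = 1/K)
T(-13) - 42 = 1/(-13) - 42 = -1/13 - 42 = -547/13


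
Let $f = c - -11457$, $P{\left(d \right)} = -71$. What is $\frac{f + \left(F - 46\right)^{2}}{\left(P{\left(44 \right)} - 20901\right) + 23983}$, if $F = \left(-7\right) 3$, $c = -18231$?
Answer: $- \frac{2285}{3011} \approx -0.75888$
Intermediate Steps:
$F = -21$
$f = -6774$ ($f = -18231 - -11457 = -18231 + 11457 = -6774$)
$\frac{f + \left(F - 46\right)^{2}}{\left(P{\left(44 \right)} - 20901\right) + 23983} = \frac{-6774 + \left(-21 - 46\right)^{2}}{\left(-71 - 20901\right) + 23983} = \frac{-6774 + \left(-67\right)^{2}}{\left(-71 - 20901\right) + 23983} = \frac{-6774 + 4489}{-20972 + 23983} = - \frac{2285}{3011}$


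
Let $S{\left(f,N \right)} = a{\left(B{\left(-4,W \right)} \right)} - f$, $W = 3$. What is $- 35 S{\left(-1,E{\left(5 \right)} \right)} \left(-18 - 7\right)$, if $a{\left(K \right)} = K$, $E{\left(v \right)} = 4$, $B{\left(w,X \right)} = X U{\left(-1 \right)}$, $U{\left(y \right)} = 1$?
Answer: $3500$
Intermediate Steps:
$B{\left(w,X \right)} = X$ ($B{\left(w,X \right)} = X 1 = X$)
$S{\left(f,N \right)} = 3 - f$
$- 35 S{\left(-1,E{\left(5 \right)} \right)} \left(-18 - 7\right) = - 35 \left(3 - -1\right) \left(-18 - 7\right) = - 35 \left(3 + 1\right) \left(-18 - 7\right) = \left(-35\right) 4 \left(-25\right) = \left(-140\right) \left(-25\right) = 3500$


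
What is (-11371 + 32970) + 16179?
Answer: 37778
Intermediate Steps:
(-11371 + 32970) + 16179 = 21599 + 16179 = 37778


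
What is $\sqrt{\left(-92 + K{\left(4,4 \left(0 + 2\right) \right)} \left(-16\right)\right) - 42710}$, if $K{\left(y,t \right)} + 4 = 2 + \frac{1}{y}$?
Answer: $i \sqrt{42774} \approx 206.82 i$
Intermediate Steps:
$K{\left(y,t \right)} = -2 + \frac{1}{y}$ ($K{\left(y,t \right)} = -4 + \left(2 + \frac{1}{y}\right) = -2 + \frac{1}{y}$)
$\sqrt{\left(-92 + K{\left(4,4 \left(0 + 2\right) \right)} \left(-16\right)\right) - 42710} = \sqrt{\left(-92 + \left(-2 + \frac{1}{4}\right) \left(-16\right)\right) - 42710} = \sqrt{\left(-92 - -28\right) - 42710} = \sqrt{\left(-92 + 28\right) - 42710} = \sqrt{-64 - 42710} = \sqrt{-42774} = i \sqrt{42774}$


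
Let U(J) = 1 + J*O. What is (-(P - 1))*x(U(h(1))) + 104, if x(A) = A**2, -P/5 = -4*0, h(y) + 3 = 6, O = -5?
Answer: 300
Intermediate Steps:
h(y) = 3 (h(y) = -3 + 6 = 3)
U(J) = 1 - 5*J (U(J) = 1 + J*(-5) = 1 - 5*J)
P = 0 (P = -(-20)*0 = -5*0 = 0)
(-(P - 1))*x(U(h(1))) + 104 = (-(0 - 1))*(1 - 5*3)**2 + 104 = (-1*(-1))*(1 - 15)**2 + 104 = 1*(-14)**2 + 104 = 1*196 + 104 = 196 + 104 = 300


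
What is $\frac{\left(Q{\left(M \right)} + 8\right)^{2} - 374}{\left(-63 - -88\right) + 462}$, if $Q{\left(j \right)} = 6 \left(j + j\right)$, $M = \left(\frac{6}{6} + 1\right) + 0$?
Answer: $\frac{650}{487} \approx 1.3347$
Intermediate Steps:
$M = 2$ ($M = \left(6 \cdot \frac{1}{6} + 1\right) + 0 = \left(1 + 1\right) + 0 = 2 + 0 = 2$)
$Q{\left(j \right)} = 12 j$ ($Q{\left(j \right)} = 6 \cdot 2 j = 12 j$)
$\frac{\left(Q{\left(M \right)} + 8\right)^{2} - 374}{\left(-63 - -88\right) + 462} = \frac{\left(12 \cdot 2 + 8\right)^{2} - 374}{\left(-63 - -88\right) + 462} = \frac{\left(24 + 8\right)^{2} - 374}{\left(-63 + 88\right) + 462} = \frac{32^{2} - 374}{25 + 462} = \frac{1024 - 374}{487} = 650 \cdot \frac{1}{487} = \frac{650}{487}$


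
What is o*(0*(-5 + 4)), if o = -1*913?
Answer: 0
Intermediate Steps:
o = -913
o*(0*(-5 + 4)) = -0*(-5 + 4) = -0*(-1) = -913*0 = 0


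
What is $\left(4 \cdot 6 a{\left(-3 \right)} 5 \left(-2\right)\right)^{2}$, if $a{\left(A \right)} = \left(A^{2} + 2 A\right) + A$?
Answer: $0$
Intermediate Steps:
$a{\left(A \right)} = A^{2} + 3 A$
$\left(4 \cdot 6 a{\left(-3 \right)} 5 \left(-2\right)\right)^{2} = \left(4 \cdot 6 \left(- 3 \left(3 - 3\right)\right) 5 \left(-2\right)\right)^{2} = \left(24 \left(\left(-3\right) 0\right) 5 \left(-2\right)\right)^{2} = \left(24 \cdot 0 \cdot 5 \left(-2\right)\right)^{2} = \left(0 \cdot 5 \left(-2\right)\right)^{2} = \left(0 \left(-2\right)\right)^{2} = 0^{2} = 0$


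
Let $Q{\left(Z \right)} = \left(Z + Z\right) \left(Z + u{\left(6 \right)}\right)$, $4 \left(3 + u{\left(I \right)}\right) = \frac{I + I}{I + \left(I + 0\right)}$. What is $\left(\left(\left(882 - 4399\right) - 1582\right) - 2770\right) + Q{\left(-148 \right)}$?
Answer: $36753$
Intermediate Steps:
$u{\left(I \right)} = - \frac{11}{4}$ ($u{\left(I \right)} = -3 + \frac{\left(I + I\right) \frac{1}{I + \left(I + 0\right)}}{4} = -3 + \frac{2 I \frac{1}{I + I}}{4} = -3 + \frac{2 I \frac{1}{2 I}}{4} = -3 + \frac{1}{4} \cdot 1 = -3 + \frac{1}{4} = - \frac{11}{4}$)
$Q{\left(Z \right)} = 2 Z \left(- \frac{11}{4} + Z\right)$ ($Q{\left(Z \right)} = \left(Z + Z\right) \left(Z - \frac{11}{4}\right) = 2 Z \left(- \frac{11}{4} + Z\right)$)
$\left(\left(\left(882 - 4399\right) - 1582\right) - 2770\right) + Q{\left(-148 \right)} = \left(\left(\left(882 - 4399\right) - 1582\right) - 2770\right) + \frac{1}{2} \left(-148\right) \left(-11 + 4 \left(-148\right)\right) = \left(\left(-3517 - 1582\right) - 2770\right) + \frac{1}{2} \left(-148\right) \left(-11 - 592\right) = \left(-5099 - 2770\right) + \frac{1}{2} \left(-148\right) \left(-603\right) = -7869 + 44622 = 36753$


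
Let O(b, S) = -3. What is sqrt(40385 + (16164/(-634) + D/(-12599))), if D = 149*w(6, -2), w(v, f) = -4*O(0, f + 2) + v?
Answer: sqrt(643775157570253769)/3993883 ≈ 200.90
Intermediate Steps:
w(v, f) = 12 + v (w(v, f) = -4*(-3) + v = 12 + v)
D = 2682 (D = 149*(12 + 6) = 149*18 = 2682)
sqrt(40385 + (16164/(-634) + D/(-12599))) = sqrt(40385 + (16164/(-634) + 2682/(-12599))) = sqrt(40385 + (16164*(-1/634) + 2682*(-1/12599))) = sqrt(40385 + (-8082/317 - 2682/12599)) = sqrt(40385 - 102675312/3993883) = sqrt(161190289643/3993883) = sqrt(643775157570253769)/3993883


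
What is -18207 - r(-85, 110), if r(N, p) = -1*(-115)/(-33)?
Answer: -600716/33 ≈ -18204.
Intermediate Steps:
r(N, p) = -115/33 (r(N, p) = 115*(-1/33) = -115/33)
-18207 - r(-85, 110) = -18207 - 1*(-115/33) = -18207 + 115/33 = -600716/33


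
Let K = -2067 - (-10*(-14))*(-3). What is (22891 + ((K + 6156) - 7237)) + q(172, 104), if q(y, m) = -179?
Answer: 19984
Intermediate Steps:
K = -1647 (K = -2067 - 140*(-3) = -2067 - 1*(-420) = -2067 + 420 = -1647)
(22891 + ((K + 6156) - 7237)) + q(172, 104) = (22891 + ((-1647 + 6156) - 7237)) - 179 = (22891 + (4509 - 7237)) - 179 = (22891 - 2728) - 179 = 20163 - 179 = 19984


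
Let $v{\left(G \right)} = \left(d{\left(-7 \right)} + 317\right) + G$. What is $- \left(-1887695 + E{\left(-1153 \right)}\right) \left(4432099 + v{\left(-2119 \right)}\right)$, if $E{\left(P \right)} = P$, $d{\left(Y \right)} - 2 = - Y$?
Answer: $8368174627488$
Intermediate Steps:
$d{\left(Y \right)} = 2 - Y$
$v{\left(G \right)} = 326 + G$ ($v{\left(G \right)} = \left(\left(2 - -7\right) + 317\right) + G = \left(\left(2 + 7\right) + 317\right) + G = \left(9 + 317\right) + G = 326 + G$)
$- \left(-1887695 + E{\left(-1153 \right)}\right) \left(4432099 + v{\left(-2119 \right)}\right) = - \left(-1887695 - 1153\right) \left(4432099 + \left(326 - 2119\right)\right) = - \left(-1888848\right) \left(4432099 - 1793\right) = - \left(-1888848\right) 4430306 = \left(-1\right) \left(-8368174627488\right) = 8368174627488$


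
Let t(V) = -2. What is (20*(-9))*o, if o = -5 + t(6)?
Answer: 1260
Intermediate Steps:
o = -7 (o = -5 - 2 = -7)
(20*(-9))*o = (20*(-9))*(-7) = -180*(-7) = 1260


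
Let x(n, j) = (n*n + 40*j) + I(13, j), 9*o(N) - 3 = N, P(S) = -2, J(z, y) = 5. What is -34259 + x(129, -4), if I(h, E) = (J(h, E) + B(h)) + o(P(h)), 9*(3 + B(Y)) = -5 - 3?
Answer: -159991/9 ≈ -17777.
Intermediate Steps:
o(N) = 1/3 + N/9
B(Y) = -35/9 (B(Y) = -3 + (-5 - 3)/9 = -3 + (1/9)*(-8) = -3 - 8/9 = -35/9)
I(h, E) = 11/9 (I(h, E) = (5 - 35/9) + (1/3 + (1/9)*(-2)) = 10/9 + (1/3 - 2/9) = 10/9 + 1/9 = 11/9)
x(n, j) = 11/9 + n**2 + 40*j (x(n, j) = (n*n + 40*j) + 11/9 = (n**2 + 40*j) + 11/9 = 11/9 + n**2 + 40*j)
-34259 + x(129, -4) = -34259 + (11/9 + 129**2 + 40*(-4)) = -34259 + (11/9 + 16641 - 160) = -34259 + 148340/9 = -159991/9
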